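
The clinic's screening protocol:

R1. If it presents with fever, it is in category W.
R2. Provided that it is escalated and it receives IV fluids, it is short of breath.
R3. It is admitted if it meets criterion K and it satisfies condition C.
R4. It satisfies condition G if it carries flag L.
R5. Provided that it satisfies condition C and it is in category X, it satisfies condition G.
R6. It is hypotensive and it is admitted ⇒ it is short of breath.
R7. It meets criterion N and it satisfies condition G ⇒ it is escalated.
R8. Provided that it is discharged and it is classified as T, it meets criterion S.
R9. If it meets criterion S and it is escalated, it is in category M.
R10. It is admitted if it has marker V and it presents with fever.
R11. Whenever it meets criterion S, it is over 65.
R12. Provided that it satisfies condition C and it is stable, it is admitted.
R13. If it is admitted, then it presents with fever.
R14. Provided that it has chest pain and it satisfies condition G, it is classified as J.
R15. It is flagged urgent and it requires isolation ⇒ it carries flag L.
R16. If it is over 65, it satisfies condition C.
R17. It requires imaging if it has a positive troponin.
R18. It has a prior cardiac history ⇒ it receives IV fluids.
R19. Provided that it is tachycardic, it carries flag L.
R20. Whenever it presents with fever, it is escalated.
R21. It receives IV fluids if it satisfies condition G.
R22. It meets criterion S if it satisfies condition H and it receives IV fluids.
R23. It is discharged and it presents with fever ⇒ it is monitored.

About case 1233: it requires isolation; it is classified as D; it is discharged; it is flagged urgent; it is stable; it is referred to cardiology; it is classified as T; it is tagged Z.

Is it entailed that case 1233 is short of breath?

By R8 (it is discharged, it is classified as T): it meets criterion S.
By R11 (it meets criterion S): it is over 65.
By R15 (it is flagged urgent, it requires isolation): it carries flag L.
By R16 (it is over 65): it satisfies condition C.
By R4 (it carries flag L): it satisfies condition G.
By R12 (it satisfies condition C, it is stable): it is admitted.
By R13 (it is admitted): it presents with fever.
By R20 (it presents with fever): it is escalated.
By R21 (it satisfies condition G): it receives IV fluids.
By R2 (it is escalated, it receives IV fluids): it is short of breath.

Yes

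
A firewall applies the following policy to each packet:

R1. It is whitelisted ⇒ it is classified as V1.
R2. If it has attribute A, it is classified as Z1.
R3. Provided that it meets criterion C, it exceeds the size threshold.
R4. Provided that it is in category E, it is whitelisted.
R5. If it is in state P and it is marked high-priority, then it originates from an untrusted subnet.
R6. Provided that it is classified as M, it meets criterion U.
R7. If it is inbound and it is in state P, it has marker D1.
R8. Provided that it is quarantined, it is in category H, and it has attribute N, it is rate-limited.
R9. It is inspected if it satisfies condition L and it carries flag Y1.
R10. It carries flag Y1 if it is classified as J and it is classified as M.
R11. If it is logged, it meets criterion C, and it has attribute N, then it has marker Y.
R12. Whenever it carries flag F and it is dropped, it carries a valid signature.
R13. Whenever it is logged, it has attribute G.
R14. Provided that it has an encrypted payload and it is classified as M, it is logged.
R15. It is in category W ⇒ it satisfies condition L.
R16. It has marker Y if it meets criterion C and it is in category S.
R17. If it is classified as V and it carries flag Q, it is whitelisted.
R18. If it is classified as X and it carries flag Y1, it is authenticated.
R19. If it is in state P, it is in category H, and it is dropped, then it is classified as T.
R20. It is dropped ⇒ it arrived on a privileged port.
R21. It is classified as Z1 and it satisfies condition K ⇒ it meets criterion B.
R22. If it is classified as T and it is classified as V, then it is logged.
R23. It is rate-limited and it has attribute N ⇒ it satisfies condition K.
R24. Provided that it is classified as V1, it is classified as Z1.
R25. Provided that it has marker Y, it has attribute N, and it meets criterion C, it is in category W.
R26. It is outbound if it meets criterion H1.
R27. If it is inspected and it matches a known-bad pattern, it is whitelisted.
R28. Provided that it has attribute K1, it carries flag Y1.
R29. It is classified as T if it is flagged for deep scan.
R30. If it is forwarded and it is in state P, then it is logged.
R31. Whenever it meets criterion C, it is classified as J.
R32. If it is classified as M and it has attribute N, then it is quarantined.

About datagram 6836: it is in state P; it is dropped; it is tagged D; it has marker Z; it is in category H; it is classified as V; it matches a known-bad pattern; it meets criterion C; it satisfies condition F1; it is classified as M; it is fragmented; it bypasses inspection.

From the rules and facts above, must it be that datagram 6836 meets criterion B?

Forward chaining from the given facts derives: exceeds the size threshold, meets criterion U, is classified as T, arrived on a privileged port, is logged, is classified as J, carries flag Y1, has attribute G.
The only rule concluding "it meets criterion B" is R21, which needs "it is classified as Z1"; that is never established.

No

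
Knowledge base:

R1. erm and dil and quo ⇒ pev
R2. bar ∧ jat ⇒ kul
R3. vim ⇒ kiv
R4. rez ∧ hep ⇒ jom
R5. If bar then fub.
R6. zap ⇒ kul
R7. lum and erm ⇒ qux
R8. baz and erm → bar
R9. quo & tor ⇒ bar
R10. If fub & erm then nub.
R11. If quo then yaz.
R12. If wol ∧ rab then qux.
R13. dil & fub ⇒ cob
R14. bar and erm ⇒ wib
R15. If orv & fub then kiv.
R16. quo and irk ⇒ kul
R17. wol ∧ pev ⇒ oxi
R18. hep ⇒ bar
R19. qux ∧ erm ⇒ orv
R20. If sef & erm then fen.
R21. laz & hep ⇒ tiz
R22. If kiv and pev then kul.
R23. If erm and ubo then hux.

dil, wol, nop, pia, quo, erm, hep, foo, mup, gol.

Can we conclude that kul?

Forward chaining from the given facts derives: pev, yaz, oxi, bar, fub, nub, cob, wib.
Rules concluding kul: R2 needs jat; R6 needs zap; R16 needs irk; R22 needs kiv — none of these are established.

No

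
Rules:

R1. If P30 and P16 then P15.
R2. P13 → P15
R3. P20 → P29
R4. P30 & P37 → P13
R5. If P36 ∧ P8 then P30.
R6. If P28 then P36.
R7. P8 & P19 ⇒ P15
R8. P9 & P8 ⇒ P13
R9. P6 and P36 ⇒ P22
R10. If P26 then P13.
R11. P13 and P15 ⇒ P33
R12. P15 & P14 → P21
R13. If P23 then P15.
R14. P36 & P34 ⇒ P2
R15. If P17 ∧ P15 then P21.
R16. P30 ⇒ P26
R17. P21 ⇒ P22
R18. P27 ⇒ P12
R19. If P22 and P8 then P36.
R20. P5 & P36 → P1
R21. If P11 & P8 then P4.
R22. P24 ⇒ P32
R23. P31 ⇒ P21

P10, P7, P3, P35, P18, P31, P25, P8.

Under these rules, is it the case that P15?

P21  (by R23: P31)
P22  (by R17: P21)
P36  (by R19: P22, P8)
P30  (by R5: P36, P8)
P26  (by R16: P30)
P13  (by R10: P26)
P15  (by R2: P13)

Yes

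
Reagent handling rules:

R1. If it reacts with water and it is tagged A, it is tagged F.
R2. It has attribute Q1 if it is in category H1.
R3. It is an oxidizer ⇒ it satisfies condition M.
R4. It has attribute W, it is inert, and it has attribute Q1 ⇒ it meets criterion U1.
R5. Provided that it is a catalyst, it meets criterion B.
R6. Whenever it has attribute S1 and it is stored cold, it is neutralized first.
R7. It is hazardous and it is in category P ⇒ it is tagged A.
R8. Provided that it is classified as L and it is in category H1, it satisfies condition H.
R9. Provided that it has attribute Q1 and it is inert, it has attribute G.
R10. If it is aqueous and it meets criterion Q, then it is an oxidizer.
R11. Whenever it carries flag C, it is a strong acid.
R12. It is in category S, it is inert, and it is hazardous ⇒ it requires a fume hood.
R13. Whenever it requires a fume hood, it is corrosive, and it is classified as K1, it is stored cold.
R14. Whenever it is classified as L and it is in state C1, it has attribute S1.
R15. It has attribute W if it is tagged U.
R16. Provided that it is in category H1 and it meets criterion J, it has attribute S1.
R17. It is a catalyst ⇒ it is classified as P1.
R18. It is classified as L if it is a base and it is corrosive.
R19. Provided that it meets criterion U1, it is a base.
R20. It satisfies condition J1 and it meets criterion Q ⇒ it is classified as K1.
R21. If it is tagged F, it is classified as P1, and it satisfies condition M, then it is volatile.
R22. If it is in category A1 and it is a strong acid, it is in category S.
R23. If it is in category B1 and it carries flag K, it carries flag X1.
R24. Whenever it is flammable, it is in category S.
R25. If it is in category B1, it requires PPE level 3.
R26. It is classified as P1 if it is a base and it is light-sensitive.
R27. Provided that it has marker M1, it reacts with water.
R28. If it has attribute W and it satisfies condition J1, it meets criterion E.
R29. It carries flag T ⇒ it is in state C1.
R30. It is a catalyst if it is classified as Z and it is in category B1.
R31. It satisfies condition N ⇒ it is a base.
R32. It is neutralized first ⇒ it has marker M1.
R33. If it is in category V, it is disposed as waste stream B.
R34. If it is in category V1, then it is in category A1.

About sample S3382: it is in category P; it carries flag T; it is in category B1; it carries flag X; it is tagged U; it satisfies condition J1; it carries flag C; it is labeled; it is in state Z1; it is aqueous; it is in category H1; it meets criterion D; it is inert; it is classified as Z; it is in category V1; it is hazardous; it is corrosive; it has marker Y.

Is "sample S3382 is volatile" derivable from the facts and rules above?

Forward chaining from the given facts derives: has attribute Q1, is tagged A, has attribute G, is a strong acid, has attribute W, requires PPE level 3, meets criterion E, is in state C1, is a catalyst, is in category A1, meets criterion U1, meets criterion B, is classified as P1, is a base, is in category S, requires a fume hood, is classified as L, satisfies condition H, has attribute S1.
The only rule concluding "it is volatile" is R21, which needs "it is tagged F"; that is never established.

No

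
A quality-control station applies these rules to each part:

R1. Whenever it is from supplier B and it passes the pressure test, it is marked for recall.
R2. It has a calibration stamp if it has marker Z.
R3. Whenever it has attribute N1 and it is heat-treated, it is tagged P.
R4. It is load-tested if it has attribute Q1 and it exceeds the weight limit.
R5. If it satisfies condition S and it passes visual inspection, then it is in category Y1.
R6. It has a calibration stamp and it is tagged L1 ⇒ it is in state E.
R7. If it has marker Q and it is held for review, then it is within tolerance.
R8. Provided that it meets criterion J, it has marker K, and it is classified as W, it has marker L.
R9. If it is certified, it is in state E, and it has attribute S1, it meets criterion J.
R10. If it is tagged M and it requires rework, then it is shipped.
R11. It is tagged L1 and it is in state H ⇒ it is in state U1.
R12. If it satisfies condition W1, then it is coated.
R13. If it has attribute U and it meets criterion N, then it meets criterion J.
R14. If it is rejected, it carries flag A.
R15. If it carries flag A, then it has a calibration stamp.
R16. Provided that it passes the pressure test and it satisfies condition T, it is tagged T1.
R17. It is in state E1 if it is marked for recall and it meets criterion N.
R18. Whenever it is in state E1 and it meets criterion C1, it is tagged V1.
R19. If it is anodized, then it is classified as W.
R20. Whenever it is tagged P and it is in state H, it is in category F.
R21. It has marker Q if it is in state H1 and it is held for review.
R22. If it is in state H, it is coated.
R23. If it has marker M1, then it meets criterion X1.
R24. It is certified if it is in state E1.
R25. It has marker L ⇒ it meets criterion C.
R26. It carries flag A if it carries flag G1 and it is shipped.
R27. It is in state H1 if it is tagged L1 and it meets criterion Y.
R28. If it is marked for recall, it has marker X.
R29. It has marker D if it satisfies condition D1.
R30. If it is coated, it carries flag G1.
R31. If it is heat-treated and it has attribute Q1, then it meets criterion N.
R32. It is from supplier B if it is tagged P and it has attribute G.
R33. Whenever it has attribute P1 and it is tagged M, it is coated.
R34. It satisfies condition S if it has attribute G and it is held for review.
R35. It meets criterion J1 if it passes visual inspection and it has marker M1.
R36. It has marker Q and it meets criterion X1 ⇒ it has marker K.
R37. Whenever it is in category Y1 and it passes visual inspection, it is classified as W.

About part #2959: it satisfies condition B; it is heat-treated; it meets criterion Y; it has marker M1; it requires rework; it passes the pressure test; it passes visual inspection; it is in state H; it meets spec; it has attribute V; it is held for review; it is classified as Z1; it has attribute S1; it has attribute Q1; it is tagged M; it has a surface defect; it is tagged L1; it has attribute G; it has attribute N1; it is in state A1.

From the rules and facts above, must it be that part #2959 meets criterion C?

By R3 (it has attribute N1, it is heat-treated): it is tagged P.
By R10 (it is tagged M, it requires rework): it is shipped.
By R22 (it is in state H): it is coated.
By R23 (it has marker M1): it meets criterion X1.
By R27 (it is tagged L1, it meets criterion Y): it is in state H1.
By R30 (it is coated): it carries flag G1.
By R31 (it is heat-treated, it has attribute Q1): it meets criterion N.
By R32 (it is tagged P, it has attribute G): it is from supplier B.
By R34 (it has attribute G, it is held for review): it satisfies condition S.
By R1 (it is from supplier B, it passes the pressure test): it is marked for recall.
By R5 (it satisfies condition S, it passes visual inspection): it is in category Y1.
By R17 (it is marked for recall, it meets criterion N): it is in state E1.
By R21 (it is in state H1, it is held for review): it has marker Q.
By R24 (it is in state E1): it is certified.
By R26 (it carries flag G1, it is shipped): it carries flag A.
By R36 (it has marker Q, it meets criterion X1): it has marker K.
By R37 (it is in category Y1, it passes visual inspection): it is classified as W.
By R15 (it carries flag A): it has a calibration stamp.
By R6 (it has a calibration stamp, it is tagged L1): it is in state E.
By R9 (it is certified, it is in state E, it has attribute S1): it meets criterion J.
By R8 (it meets criterion J, it has marker K, it is classified as W): it has marker L.
By R25 (it has marker L): it meets criterion C.

Yes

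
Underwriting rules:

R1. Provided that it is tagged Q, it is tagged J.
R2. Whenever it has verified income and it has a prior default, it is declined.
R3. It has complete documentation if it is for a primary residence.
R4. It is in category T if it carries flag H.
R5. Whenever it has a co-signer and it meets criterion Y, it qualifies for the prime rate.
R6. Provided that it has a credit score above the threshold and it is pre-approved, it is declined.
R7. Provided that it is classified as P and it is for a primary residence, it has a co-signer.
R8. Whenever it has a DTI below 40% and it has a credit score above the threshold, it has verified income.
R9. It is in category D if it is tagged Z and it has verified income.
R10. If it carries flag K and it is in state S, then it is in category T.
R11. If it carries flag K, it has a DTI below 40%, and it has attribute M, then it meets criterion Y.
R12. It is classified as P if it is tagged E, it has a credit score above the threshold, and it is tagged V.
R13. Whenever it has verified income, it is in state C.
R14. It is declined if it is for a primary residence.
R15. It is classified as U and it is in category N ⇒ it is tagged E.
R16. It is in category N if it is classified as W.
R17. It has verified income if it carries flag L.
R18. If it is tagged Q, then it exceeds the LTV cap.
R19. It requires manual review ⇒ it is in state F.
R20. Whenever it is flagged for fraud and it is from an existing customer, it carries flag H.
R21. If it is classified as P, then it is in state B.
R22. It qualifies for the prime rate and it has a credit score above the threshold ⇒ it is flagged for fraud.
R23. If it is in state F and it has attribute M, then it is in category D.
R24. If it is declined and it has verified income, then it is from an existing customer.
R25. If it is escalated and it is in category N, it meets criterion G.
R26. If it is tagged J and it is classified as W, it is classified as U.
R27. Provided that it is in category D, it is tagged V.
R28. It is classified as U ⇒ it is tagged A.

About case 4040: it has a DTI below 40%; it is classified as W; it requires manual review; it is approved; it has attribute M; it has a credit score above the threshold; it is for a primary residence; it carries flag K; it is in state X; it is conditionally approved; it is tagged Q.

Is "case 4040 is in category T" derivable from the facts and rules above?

Yes

By R1 (it is tagged Q): it is tagged J.
By R8 (it has a DTI below 40%, it has a credit score above the threshold): it has verified income.
By R11 (it carries flag K, it has a DTI below 40%, it has attribute M): it meets criterion Y.
By R14 (it is for a primary residence): it is declined.
By R16 (it is classified as W): it is in category N.
By R19 (it requires manual review): it is in state F.
By R23 (it is in state F, it has attribute M): it is in category D.
By R24 (it is declined, it has verified income): it is from an existing customer.
By R26 (it is tagged J, it is classified as W): it is classified as U.
By R27 (it is in category D): it is tagged V.
By R15 (it is classified as U, it is in category N): it is tagged E.
By R12 (it is tagged E, it has a credit score above the threshold, it is tagged V): it is classified as P.
By R7 (it is classified as P, it is for a primary residence): it has a co-signer.
By R5 (it has a co-signer, it meets criterion Y): it qualifies for the prime rate.
By R22 (it qualifies for the prime rate, it has a credit score above the threshold): it is flagged for fraud.
By R20 (it is flagged for fraud, it is from an existing customer): it carries flag H.
By R4 (it carries flag H): it is in category T.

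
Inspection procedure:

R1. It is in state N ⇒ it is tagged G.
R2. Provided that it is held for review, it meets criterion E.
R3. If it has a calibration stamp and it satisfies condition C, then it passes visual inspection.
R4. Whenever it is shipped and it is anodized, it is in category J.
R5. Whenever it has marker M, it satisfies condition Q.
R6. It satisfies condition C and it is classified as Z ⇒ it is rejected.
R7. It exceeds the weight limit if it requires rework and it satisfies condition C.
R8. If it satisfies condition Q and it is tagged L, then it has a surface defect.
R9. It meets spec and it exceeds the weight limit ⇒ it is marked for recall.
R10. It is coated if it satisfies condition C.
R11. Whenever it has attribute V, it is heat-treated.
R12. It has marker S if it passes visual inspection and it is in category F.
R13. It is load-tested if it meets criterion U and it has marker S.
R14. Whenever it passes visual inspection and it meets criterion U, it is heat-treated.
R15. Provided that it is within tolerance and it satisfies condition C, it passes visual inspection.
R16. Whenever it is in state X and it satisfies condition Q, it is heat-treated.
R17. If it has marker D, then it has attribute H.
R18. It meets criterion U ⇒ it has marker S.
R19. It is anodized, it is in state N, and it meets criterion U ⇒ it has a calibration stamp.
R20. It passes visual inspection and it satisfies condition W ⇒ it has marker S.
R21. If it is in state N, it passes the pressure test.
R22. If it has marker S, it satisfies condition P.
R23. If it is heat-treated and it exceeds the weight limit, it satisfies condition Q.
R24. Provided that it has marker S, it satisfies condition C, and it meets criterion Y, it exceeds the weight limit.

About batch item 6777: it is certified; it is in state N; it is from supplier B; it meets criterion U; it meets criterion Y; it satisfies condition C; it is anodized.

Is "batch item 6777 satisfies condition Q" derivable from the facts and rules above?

Yes

By R18 (it meets criterion U): it has marker S.
By R19 (it is anodized, it is in state N, it meets criterion U): it has a calibration stamp.
By R24 (it has marker S, it satisfies condition C, it meets criterion Y): it exceeds the weight limit.
By R3 (it has a calibration stamp, it satisfies condition C): it passes visual inspection.
By R14 (it passes visual inspection, it meets criterion U): it is heat-treated.
By R23 (it is heat-treated, it exceeds the weight limit): it satisfies condition Q.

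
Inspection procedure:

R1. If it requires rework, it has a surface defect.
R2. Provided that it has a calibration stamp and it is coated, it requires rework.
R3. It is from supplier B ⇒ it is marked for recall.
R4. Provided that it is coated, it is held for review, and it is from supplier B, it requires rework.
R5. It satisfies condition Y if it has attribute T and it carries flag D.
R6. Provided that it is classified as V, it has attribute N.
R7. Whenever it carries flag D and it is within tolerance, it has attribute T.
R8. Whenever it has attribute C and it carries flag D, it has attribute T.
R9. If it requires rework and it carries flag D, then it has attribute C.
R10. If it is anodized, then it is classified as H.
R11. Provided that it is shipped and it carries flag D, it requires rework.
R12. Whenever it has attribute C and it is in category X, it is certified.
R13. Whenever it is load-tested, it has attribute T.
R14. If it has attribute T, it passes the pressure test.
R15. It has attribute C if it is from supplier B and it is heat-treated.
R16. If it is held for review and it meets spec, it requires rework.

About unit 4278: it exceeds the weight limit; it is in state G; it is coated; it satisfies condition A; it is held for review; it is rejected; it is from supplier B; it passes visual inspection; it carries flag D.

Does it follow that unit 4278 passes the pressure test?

Yes

By R4 (it is coated, it is held for review, it is from supplier B): it requires rework.
By R9 (it requires rework, it carries flag D): it has attribute C.
By R8 (it has attribute C, it carries flag D): it has attribute T.
By R14 (it has attribute T): it passes the pressure test.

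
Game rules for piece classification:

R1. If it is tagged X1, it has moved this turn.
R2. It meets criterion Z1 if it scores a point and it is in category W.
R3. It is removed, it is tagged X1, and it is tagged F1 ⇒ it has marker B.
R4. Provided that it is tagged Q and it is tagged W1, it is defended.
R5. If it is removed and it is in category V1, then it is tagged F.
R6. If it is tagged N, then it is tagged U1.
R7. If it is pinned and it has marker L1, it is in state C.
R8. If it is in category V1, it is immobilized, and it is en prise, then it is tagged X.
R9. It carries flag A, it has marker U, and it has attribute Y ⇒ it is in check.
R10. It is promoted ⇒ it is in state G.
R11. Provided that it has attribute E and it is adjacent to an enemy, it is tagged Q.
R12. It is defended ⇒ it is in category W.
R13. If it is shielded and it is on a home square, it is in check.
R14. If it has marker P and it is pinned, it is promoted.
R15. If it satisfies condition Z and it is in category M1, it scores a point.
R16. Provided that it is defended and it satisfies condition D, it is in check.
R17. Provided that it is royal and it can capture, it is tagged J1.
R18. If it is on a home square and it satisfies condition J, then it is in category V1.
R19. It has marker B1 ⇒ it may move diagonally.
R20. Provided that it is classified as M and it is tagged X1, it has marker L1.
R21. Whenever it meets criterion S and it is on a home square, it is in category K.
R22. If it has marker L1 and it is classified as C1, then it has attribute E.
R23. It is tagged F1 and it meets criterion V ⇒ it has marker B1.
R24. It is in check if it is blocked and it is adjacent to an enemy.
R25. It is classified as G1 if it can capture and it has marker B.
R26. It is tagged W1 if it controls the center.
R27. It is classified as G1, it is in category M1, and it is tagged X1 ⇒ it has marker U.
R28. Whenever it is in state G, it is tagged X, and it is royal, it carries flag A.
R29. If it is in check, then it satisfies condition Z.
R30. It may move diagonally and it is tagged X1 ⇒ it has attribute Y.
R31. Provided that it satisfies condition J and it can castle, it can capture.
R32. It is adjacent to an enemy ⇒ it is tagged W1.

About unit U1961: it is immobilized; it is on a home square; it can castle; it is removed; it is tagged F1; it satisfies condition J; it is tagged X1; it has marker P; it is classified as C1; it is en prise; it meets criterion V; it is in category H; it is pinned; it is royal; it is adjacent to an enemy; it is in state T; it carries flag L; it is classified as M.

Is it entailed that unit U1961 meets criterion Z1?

No

Forward chaining from the given facts derives: has moved this turn, has marker B, is promoted, is in category V1, has marker L1, has attribute E, has marker B1, can capture, is tagged W1, is tagged F, is in state C, is tagged X, is in state G, is tagged Q, is tagged J1, may move diagonally, is classified as G1, carries flag A, has attribute Y, is defended, is in category W.
The only rule concluding "it meets criterion Z1" is R2, which needs "it scores a point"; that is never established.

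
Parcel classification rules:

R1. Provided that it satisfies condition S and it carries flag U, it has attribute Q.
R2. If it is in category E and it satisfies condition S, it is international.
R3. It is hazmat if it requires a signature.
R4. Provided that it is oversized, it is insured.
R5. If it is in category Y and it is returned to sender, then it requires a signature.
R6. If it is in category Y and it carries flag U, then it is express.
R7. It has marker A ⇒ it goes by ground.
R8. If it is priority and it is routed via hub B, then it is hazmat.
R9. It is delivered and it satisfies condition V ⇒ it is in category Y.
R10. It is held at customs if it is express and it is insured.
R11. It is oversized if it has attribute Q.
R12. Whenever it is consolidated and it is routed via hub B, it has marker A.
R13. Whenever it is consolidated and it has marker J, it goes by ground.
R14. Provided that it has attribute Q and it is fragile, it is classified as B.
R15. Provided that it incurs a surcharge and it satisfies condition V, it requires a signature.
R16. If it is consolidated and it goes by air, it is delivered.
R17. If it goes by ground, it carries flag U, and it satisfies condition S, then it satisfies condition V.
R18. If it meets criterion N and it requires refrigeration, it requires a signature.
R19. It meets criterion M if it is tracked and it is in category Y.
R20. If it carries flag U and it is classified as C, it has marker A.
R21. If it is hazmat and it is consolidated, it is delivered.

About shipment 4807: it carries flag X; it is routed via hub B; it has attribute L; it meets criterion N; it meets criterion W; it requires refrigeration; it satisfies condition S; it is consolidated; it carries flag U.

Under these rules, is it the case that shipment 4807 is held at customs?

Yes

By R1 (it satisfies condition S, it carries flag U): it has attribute Q.
By R11 (it has attribute Q): it is oversized.
By R12 (it is consolidated, it is routed via hub B): it has marker A.
By R18 (it meets criterion N, it requires refrigeration): it requires a signature.
By R3 (it requires a signature): it is hazmat.
By R4 (it is oversized): it is insured.
By R7 (it has marker A): it goes by ground.
By R17 (it goes by ground, it carries flag U, it satisfies condition S): it satisfies condition V.
By R21 (it is hazmat, it is consolidated): it is delivered.
By R9 (it is delivered, it satisfies condition V): it is in category Y.
By R6 (it is in category Y, it carries flag U): it is express.
By R10 (it is express, it is insured): it is held at customs.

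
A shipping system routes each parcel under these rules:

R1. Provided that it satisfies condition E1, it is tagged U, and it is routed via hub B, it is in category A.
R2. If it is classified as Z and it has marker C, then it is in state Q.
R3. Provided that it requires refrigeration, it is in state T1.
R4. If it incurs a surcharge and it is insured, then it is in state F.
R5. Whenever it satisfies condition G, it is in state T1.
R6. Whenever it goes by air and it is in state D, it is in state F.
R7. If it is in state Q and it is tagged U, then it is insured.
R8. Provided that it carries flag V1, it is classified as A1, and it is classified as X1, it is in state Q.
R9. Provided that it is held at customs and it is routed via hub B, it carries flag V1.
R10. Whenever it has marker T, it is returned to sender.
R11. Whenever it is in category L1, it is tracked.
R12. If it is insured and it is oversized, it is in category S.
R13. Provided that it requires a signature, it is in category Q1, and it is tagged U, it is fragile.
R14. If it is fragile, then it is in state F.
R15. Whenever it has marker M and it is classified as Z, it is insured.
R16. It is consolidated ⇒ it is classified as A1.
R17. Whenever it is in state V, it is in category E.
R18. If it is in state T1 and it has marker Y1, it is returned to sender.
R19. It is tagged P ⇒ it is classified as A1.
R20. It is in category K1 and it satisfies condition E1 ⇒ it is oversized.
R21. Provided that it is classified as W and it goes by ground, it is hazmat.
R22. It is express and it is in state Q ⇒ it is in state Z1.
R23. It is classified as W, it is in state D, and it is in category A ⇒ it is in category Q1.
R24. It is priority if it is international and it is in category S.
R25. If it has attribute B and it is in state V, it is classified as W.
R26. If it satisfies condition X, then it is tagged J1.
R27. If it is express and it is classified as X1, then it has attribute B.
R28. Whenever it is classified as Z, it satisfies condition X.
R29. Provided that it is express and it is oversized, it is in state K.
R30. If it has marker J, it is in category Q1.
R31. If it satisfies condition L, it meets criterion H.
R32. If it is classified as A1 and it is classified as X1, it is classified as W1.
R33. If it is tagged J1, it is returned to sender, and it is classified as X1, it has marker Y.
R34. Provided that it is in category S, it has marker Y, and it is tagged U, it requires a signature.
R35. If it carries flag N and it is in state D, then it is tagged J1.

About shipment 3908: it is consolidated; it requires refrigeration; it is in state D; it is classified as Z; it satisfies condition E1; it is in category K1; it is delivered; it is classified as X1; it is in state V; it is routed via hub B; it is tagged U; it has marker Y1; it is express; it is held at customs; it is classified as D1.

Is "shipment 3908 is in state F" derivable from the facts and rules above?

Yes

By R1 (it satisfies condition E1, it is tagged U, it is routed via hub B): it is in category A.
By R3 (it requires refrigeration): it is in state T1.
By R9 (it is held at customs, it is routed via hub B): it carries flag V1.
By R16 (it is consolidated): it is classified as A1.
By R18 (it is in state T1, it has marker Y1): it is returned to sender.
By R20 (it is in category K1, it satisfies condition E1): it is oversized.
By R27 (it is express, it is classified as X1): it has attribute B.
By R28 (it is classified as Z): it satisfies condition X.
By R8 (it carries flag V1, it is classified as A1, it is classified as X1): it is in state Q.
By R25 (it has attribute B, it is in state V): it is classified as W.
By R26 (it satisfies condition X): it is tagged J1.
By R33 (it is tagged J1, it is returned to sender, it is classified as X1): it has marker Y.
By R7 (it is in state Q, it is tagged U): it is insured.
By R12 (it is insured, it is oversized): it is in category S.
By R23 (it is classified as W, it is in state D, it is in category A): it is in category Q1.
By R34 (it is in category S, it has marker Y, it is tagged U): it requires a signature.
By R13 (it requires a signature, it is in category Q1, it is tagged U): it is fragile.
By R14 (it is fragile): it is in state F.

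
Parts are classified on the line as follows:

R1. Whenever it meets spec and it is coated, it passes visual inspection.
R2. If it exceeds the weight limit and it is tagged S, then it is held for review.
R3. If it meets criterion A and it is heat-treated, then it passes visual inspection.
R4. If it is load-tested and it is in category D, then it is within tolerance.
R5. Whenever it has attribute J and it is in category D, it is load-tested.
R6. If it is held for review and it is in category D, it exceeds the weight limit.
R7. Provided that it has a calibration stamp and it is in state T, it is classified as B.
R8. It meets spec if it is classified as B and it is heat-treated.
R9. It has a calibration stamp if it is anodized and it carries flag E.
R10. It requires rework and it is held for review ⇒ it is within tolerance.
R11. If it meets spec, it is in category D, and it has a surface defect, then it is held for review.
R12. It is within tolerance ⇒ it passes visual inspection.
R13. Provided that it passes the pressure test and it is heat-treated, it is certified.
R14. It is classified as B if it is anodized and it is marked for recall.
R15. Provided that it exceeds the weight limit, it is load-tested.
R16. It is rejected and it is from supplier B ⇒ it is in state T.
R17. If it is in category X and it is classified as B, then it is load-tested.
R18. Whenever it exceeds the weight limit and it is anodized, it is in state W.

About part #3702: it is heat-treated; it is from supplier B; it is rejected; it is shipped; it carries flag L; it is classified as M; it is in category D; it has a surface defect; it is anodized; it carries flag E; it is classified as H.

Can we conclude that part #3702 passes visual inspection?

By R9 (it is anodized, it carries flag E): it has a calibration stamp.
By R16 (it is rejected, it is from supplier B): it is in state T.
By R7 (it has a calibration stamp, it is in state T): it is classified as B.
By R8 (it is classified as B, it is heat-treated): it meets spec.
By R11 (it meets spec, it is in category D, it has a surface defect): it is held for review.
By R6 (it is held for review, it is in category D): it exceeds the weight limit.
By R15 (it exceeds the weight limit): it is load-tested.
By R4 (it is load-tested, it is in category D): it is within tolerance.
By R12 (it is within tolerance): it passes visual inspection.

Yes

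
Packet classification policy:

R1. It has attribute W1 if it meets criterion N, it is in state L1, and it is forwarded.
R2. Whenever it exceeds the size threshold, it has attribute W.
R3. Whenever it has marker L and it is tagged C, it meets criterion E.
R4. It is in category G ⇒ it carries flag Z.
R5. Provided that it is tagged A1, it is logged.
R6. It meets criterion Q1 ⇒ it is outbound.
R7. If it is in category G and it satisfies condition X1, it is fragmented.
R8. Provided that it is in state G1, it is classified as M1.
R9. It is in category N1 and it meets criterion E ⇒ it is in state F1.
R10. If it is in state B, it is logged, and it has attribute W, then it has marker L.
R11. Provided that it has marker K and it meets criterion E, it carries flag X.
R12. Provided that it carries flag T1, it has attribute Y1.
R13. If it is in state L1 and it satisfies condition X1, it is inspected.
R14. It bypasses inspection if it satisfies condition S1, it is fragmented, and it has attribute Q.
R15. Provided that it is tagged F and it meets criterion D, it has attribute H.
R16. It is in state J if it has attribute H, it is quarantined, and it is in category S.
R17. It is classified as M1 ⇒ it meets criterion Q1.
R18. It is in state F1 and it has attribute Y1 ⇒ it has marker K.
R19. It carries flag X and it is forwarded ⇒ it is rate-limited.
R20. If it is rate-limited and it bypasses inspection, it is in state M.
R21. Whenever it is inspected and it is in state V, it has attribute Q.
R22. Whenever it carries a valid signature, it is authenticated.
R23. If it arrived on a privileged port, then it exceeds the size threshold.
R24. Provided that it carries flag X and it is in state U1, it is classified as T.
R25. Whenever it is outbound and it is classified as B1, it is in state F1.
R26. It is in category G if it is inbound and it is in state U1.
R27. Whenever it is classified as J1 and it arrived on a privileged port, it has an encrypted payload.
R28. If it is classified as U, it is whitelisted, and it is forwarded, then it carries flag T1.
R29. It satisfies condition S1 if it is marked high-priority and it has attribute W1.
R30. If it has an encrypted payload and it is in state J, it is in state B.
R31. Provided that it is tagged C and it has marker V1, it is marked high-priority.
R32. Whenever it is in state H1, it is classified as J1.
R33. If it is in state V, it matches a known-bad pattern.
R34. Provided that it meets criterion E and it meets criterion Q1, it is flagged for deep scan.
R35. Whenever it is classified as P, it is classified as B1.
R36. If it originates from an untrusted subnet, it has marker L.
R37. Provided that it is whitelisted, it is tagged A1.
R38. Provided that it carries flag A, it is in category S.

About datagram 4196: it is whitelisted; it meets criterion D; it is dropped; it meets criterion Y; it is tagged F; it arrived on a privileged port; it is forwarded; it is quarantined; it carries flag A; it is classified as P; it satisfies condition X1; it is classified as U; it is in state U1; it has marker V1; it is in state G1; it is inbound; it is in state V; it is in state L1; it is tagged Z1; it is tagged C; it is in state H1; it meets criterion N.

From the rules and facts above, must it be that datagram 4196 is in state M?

Yes

By R1 (it meets criterion N, it is in state L1, it is forwarded): it has attribute W1.
By R8 (it is in state G1): it is classified as M1.
By R13 (it is in state L1, it satisfies condition X1): it is inspected.
By R15 (it is tagged F, it meets criterion D): it has attribute H.
By R17 (it is classified as M1): it meets criterion Q1.
By R21 (it is inspected, it is in state V): it has attribute Q.
By R23 (it arrived on a privileged port): it exceeds the size threshold.
By R26 (it is inbound, it is in state U1): it is in category G.
By R28 (it is classified as U, it is whitelisted, it is forwarded): it carries flag T1.
By R31 (it is tagged C, it has marker V1): it is marked high-priority.
By R32 (it is in state H1): it is classified as J1.
By R35 (it is classified as P): it is classified as B1.
By R37 (it is whitelisted): it is tagged A1.
By R38 (it carries flag A): it is in category S.
By R2 (it exceeds the size threshold): it has attribute W.
By R5 (it is tagged A1): it is logged.
By R6 (it meets criterion Q1): it is outbound.
By R7 (it is in category G, it satisfies condition X1): it is fragmented.
By R12 (it carries flag T1): it has attribute Y1.
By R16 (it has attribute H, it is quarantined, it is in category S): it is in state J.
By R25 (it is outbound, it is classified as B1): it is in state F1.
By R27 (it is classified as J1, it arrived on a privileged port): it has an encrypted payload.
By R29 (it is marked high-priority, it has attribute W1): it satisfies condition S1.
By R30 (it has an encrypted payload, it is in state J): it is in state B.
By R10 (it is in state B, it is logged, it has attribute W): it has marker L.
By R14 (it satisfies condition S1, it is fragmented, it has attribute Q): it bypasses inspection.
By R18 (it is in state F1, it has attribute Y1): it has marker K.
By R3 (it has marker L, it is tagged C): it meets criterion E.
By R11 (it has marker K, it meets criterion E): it carries flag X.
By R19 (it carries flag X, it is forwarded): it is rate-limited.
By R20 (it is rate-limited, it bypasses inspection): it is in state M.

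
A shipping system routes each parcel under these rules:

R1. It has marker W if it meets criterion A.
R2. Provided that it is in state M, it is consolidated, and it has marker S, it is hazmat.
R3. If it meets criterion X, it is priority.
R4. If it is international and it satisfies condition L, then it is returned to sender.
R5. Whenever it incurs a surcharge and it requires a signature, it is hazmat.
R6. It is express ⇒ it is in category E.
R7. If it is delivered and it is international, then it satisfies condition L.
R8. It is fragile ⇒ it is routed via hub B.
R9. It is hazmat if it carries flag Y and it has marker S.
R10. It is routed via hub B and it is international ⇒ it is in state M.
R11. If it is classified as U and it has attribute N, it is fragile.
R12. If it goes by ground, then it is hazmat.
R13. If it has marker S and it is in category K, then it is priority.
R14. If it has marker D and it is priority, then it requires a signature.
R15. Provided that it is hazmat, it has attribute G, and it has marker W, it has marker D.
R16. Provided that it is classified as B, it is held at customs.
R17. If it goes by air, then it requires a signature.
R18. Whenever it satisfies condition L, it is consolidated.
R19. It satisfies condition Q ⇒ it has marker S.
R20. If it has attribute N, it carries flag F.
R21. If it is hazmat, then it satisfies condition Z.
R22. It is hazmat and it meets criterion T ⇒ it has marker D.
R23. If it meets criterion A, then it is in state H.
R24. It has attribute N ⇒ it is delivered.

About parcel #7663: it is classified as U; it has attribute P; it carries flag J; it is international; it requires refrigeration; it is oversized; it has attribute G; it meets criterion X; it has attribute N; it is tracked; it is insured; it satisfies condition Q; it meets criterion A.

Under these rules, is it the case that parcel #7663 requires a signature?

By R1 (it meets criterion A): it has marker W.
By R3 (it meets criterion X): it is priority.
By R11 (it is classified as U, it has attribute N): it is fragile.
By R19 (it satisfies condition Q): it has marker S.
By R24 (it has attribute N): it is delivered.
By R7 (it is delivered, it is international): it satisfies condition L.
By R8 (it is fragile): it is routed via hub B.
By R10 (it is routed via hub B, it is international): it is in state M.
By R18 (it satisfies condition L): it is consolidated.
By R2 (it is in state M, it is consolidated, it has marker S): it is hazmat.
By R15 (it is hazmat, it has attribute G, it has marker W): it has marker D.
By R14 (it has marker D, it is priority): it requires a signature.

Yes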